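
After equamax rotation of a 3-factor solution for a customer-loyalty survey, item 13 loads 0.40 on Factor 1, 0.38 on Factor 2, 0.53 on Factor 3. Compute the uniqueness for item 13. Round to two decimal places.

0.41

h² = 0.40² + 0.38² + 0.53² = 0.1600 + 0.1444 + 0.2809 = 0.5853
Uniqueness u² = 1 − h² = 1 − 0.5853 = 0.4147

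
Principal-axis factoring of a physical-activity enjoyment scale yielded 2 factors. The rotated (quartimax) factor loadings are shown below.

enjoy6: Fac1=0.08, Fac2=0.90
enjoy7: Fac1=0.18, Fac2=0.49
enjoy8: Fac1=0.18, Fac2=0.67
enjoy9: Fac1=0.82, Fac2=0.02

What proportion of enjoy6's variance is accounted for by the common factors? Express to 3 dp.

0.816

h² = 0.08² + 0.90² = 0.0064 + 0.8100 = 0.8164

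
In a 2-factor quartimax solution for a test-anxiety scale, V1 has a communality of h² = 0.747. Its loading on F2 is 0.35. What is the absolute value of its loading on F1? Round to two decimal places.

Under orthogonal rotation h² = Σλ², so λ_F1² = h² − (0.1225) = 0.747 − 0.1225 = 0.6245.
|λ| = √0.6245 = 0.7903.

0.79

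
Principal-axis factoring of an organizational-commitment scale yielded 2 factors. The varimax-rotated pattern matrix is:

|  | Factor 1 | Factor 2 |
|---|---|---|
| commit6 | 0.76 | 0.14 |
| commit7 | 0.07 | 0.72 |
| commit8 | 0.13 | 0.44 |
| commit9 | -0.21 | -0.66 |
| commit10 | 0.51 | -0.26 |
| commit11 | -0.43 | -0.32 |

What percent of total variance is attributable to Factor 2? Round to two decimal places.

SS loadings for Factor 2 = 0.14² + 0.72² + 0.44² + (-0.66)² + (-0.26)² + (-0.32)² = 1.3372
With 6 standardized items, total variance = 6. Proportion = 1.3372/6 = 0.2229 → 22.29%.

22.29%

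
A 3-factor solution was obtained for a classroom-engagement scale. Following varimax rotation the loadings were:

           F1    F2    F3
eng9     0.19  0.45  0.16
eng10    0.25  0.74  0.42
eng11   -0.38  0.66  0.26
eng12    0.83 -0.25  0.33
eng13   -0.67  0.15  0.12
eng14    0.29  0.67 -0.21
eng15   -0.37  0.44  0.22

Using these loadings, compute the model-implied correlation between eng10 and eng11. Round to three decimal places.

0.503

r̂ = Σ λ_i·λ_j across factors = (0.25)(-0.38) + (0.74)(0.66) + (0.42)(0.26)
  = -0.0950 +0.4884 +0.1092 = 0.5026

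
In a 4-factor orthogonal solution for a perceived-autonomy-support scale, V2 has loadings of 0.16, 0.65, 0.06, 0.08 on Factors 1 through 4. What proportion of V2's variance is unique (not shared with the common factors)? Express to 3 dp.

h² = 0.16² + 0.65² + 0.06² + 0.08² = 0.0256 + 0.4225 + 0.0036 + 0.0064 = 0.4581
Uniqueness u² = 1 − h² = 1 − 0.4581 = 0.5419

0.542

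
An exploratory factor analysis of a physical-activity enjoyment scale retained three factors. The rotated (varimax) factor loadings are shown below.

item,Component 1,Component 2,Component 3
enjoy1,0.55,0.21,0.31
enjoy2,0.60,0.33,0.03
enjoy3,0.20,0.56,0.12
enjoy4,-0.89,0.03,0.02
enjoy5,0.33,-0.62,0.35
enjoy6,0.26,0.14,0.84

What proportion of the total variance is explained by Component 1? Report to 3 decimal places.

SS loadings for Component 1 = 0.55² + 0.60² + 0.20² + (-0.89)² + 0.33² + 0.26² = 1.6711
Proportion of variance = 1.6711 / 6 = 0.2785.

0.279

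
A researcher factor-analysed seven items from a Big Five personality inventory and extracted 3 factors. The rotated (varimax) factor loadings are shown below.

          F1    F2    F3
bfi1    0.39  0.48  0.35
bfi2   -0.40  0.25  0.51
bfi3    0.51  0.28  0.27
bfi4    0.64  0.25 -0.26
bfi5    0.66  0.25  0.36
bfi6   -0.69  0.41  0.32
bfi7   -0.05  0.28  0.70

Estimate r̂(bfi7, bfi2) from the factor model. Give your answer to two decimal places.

0.45

r̂ = Σ λ_i·λ_j across factors = (-0.05)(-0.40) + (0.28)(0.25) + (0.70)(0.51)
  = +0.0200 +0.0700 +0.3570 = 0.4470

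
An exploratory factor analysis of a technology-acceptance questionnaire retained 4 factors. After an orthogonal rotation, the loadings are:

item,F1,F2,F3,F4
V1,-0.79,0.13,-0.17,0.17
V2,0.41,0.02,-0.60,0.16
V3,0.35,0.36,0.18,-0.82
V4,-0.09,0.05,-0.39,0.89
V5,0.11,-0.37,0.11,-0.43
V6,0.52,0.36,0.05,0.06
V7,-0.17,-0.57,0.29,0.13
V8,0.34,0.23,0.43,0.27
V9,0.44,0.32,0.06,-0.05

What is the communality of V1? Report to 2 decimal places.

0.70

h² = (-0.79)² + 0.13² + (-0.17)² + 0.17² = 0.6241 + 0.0169 + 0.0289 + 0.0289 = 0.6988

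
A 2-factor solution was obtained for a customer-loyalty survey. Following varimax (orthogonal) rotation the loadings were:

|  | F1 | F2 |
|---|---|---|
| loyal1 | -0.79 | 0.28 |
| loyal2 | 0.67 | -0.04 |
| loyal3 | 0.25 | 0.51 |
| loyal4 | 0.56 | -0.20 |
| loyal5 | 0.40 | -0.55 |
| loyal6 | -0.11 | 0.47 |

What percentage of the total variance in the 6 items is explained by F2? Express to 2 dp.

SS loadings for F2 = 0.28² + (-0.04)² + 0.51² + (-0.20)² + (-0.55)² + 0.47² = 0.9035
With 6 standardized items, total variance = 6. Proportion = 0.9035/6 = 0.1506 → 15.06%.

15.06%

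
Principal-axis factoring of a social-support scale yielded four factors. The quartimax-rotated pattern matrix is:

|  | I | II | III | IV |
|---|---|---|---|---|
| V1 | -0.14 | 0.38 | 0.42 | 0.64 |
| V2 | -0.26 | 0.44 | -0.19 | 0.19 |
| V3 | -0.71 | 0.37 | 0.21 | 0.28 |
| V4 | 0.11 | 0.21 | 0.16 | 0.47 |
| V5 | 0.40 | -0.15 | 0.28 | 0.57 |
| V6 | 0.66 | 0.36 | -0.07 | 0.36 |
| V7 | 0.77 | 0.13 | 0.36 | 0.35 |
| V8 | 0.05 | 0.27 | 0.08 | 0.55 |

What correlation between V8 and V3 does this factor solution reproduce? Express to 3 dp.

0.235

r̂ = Σ λ_i·λ_j across factors = (0.05)(-0.71) + (0.27)(0.37) + (0.08)(0.21) + (0.55)(0.28)
  = -0.0355 +0.0999 +0.0168 +0.1540 = 0.2352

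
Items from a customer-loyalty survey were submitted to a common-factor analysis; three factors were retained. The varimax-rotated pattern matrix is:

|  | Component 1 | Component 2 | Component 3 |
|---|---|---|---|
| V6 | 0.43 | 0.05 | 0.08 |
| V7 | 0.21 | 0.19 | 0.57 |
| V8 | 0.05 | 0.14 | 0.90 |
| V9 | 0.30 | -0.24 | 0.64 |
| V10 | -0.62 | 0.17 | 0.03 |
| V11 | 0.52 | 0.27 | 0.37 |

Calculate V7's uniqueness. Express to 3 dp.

h² = 0.21² + 0.19² + 0.57² = 0.0441 + 0.0361 + 0.3249 = 0.4051
Uniqueness u² = 1 − h² = 1 − 0.4051 = 0.5949

0.595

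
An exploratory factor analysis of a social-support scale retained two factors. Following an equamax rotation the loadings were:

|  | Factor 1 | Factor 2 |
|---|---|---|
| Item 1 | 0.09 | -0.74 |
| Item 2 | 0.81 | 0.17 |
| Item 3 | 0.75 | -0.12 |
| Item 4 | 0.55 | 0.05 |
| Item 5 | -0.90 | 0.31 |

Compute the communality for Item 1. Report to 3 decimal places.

h² = 0.09² + (-0.74)² = 0.0081 + 0.5476 = 0.5557

0.556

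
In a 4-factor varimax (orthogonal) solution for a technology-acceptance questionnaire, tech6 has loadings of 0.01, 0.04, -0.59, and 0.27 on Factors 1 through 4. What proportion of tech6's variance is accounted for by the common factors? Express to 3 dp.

0.423

h² = 0.01² + 0.04² + (-0.59)² + 0.27² = 0.0001 + 0.0016 + 0.3481 + 0.0729 = 0.4227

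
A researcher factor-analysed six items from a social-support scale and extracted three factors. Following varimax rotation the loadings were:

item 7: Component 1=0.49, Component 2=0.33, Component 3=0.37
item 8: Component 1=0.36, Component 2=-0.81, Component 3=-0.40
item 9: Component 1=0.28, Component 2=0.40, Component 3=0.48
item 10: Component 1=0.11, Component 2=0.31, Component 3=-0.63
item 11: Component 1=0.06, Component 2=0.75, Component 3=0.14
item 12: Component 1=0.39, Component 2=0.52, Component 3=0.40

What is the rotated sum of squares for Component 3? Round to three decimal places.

1.104

SS loadings for Component 3 = 0.37² + (-0.40)² + 0.48² + (-0.63)² + 0.14² + 0.40² = 0.1369 + 0.1600 + 0.2304 + 0.3969 + 0.0196 + 0.1600 = 1.1038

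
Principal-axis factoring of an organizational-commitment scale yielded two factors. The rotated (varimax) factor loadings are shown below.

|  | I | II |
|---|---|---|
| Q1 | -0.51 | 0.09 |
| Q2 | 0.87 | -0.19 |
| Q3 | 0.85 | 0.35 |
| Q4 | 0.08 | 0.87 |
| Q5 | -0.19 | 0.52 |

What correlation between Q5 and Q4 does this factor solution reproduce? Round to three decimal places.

r̂ = Σ λ_i·λ_j across factors = (-0.19)(0.08) + (0.52)(0.87)
  = -0.0152 +0.4524 = 0.4372

0.437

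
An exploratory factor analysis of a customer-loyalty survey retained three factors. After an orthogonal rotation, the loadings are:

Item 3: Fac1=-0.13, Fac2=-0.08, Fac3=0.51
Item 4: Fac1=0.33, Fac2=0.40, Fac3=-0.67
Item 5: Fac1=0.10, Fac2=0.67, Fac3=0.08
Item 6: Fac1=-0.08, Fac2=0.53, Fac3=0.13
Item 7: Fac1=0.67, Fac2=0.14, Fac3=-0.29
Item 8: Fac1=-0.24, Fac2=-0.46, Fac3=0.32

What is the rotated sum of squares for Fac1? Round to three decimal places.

SS loadings for Fac1 = (-0.13)² + 0.33² + 0.10² + (-0.08)² + 0.67² + (-0.24)² = 0.0169 + 0.1089 + 0.0100 + 0.0064 + 0.4489 + 0.0576 = 0.6487

0.649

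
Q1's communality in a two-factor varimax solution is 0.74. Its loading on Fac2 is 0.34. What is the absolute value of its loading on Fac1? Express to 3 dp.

Under orthogonal rotation h² = Σλ², so λ_Fac1² = h² − (0.1156) = 0.74 − 0.1156 = 0.6244.
|λ| = √0.6244 = 0.7902.

0.790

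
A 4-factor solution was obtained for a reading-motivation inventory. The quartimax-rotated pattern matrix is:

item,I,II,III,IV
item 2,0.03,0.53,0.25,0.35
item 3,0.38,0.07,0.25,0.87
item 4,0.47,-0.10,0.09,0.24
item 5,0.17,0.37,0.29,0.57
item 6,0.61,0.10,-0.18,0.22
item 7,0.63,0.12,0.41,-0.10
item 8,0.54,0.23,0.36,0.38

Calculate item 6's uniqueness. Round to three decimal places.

0.537

h² = 0.61² + 0.10² + (-0.18)² + 0.22² = 0.3721 + 0.0100 + 0.0324 + 0.0484 = 0.4629
Uniqueness u² = 1 − h² = 1 − 0.4629 = 0.5371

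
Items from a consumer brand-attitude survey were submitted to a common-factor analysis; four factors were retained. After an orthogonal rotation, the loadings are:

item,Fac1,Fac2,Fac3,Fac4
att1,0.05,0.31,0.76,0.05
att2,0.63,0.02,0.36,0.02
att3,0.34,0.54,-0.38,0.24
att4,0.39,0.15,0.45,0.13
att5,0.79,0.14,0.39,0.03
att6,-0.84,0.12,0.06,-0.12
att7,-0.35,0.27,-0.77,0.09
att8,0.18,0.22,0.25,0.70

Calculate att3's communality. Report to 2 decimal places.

h² = 0.34² + 0.54² + (-0.38)² + 0.24² = 0.1156 + 0.2916 + 0.1444 + 0.0576 = 0.6092

0.61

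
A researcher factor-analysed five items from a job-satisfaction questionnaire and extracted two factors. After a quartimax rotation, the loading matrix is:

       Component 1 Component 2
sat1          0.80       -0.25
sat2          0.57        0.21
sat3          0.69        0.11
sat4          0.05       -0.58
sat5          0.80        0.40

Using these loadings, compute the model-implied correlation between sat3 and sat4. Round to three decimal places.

r̂ = Σ λ_i·λ_j across factors = (0.69)(0.05) + (0.11)(-0.58)
  = +0.0345 -0.0638 = -0.0293

-0.029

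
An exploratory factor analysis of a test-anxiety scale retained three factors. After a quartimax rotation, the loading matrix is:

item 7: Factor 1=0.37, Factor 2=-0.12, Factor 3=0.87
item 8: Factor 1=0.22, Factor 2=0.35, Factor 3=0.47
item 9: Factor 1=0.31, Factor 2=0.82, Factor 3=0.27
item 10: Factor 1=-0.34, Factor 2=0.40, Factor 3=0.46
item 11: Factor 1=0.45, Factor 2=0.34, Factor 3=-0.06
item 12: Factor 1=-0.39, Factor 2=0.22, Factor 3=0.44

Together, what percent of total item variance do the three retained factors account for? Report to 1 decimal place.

SS loadings by factor: 0.7516, 1.1333, 1.4595; total = 3.3444.
Total variance with 6 standardized items is 6, so the solution explains 3.3444/6 = 0.5574 = 55.74%.

55.7%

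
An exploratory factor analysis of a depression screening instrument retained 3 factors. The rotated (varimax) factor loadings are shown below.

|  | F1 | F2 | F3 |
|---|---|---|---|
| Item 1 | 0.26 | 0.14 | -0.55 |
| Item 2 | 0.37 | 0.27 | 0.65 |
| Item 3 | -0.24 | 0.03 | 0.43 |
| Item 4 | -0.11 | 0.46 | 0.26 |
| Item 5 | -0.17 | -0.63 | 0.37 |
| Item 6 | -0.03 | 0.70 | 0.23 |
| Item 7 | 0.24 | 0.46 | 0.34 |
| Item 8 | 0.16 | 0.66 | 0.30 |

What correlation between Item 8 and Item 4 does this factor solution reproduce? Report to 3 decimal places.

r̂ = Σ λ_i·λ_j across factors = (0.16)(-0.11) + (0.66)(0.46) + (0.30)(0.26)
  = -0.0176 +0.3036 +0.0780 = 0.3640

0.364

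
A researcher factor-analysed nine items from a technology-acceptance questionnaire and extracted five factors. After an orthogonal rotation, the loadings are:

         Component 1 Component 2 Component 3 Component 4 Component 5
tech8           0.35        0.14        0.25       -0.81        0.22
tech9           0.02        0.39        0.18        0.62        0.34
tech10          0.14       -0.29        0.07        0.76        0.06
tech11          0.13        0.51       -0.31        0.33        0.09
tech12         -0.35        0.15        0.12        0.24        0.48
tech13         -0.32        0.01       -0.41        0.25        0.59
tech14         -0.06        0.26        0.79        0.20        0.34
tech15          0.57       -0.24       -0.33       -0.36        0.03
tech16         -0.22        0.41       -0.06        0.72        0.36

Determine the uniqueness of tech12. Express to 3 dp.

h² = (-0.35)² + 0.15² + 0.12² + 0.24² + 0.48² = 0.1225 + 0.0225 + 0.0144 + 0.0576 + 0.2304 = 0.4474
Uniqueness u² = 1 − h² = 1 − 0.4474 = 0.5526

0.553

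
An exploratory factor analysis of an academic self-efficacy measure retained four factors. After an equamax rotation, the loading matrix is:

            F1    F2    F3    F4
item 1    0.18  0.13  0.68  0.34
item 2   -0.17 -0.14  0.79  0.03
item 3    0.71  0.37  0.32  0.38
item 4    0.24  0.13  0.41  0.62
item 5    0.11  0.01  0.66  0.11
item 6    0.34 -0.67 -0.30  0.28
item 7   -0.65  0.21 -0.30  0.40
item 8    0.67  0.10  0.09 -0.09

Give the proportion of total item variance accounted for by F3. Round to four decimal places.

SS loadings for F3 = 0.68² + 0.79² + 0.32² + 0.41² + 0.66² + (-0.30)² + (-0.30)² + 0.09² = 1.9807
Proportion of variance = 1.9807 / 8 = 0.2476.

0.2476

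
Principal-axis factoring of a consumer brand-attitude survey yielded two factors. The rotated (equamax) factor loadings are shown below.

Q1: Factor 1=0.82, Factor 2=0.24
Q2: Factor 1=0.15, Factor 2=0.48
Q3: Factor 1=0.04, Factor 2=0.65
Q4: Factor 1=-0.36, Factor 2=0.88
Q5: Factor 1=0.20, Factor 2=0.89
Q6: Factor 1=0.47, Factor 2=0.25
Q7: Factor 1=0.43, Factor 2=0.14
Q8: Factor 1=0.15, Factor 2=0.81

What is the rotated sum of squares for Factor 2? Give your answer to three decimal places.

SS loadings for Factor 2 = 0.24² + 0.48² + 0.65² + 0.88² + 0.89² + 0.25² + 0.14² + 0.81² = 0.0576 + 0.2304 + 0.4225 + 0.7744 + 0.7921 + 0.0625 + 0.0196 + 0.6561 = 3.0152

3.015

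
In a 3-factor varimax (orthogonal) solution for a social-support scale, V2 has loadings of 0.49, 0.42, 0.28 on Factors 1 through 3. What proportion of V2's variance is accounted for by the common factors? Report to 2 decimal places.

0.49

h² = 0.49² + 0.42² + 0.28² = 0.2401 + 0.1764 + 0.0784 = 0.4949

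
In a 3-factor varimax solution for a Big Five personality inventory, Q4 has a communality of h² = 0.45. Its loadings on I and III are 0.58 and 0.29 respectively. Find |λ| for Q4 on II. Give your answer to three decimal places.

Under orthogonal rotation h² = Σλ², so λ_II² = h² − (0.4205) = 0.45 − 0.4205 = 0.0295.
|λ| = √0.0295 = 0.1718.

0.172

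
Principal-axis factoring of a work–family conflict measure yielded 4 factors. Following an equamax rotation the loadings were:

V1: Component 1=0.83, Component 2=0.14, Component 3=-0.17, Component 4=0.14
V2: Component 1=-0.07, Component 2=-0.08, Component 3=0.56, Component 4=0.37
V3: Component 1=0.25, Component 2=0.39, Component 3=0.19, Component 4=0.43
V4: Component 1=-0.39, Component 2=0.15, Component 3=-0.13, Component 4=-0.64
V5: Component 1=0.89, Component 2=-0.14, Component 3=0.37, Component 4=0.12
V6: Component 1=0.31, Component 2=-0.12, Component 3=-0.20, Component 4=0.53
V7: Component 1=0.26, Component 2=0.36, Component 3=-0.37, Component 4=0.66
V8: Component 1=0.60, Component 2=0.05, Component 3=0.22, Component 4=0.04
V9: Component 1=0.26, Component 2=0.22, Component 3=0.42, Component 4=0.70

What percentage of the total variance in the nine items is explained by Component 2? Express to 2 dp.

4.61%

SS loadings for Component 2 = 0.14² + (-0.08)² + 0.39² + 0.15² + (-0.14)² + (-0.12)² + 0.36² + 0.05² + 0.22² = 0.4151
With 9 standardized items, total variance = 9. Proportion = 0.4151/9 = 0.0461 → 4.61%.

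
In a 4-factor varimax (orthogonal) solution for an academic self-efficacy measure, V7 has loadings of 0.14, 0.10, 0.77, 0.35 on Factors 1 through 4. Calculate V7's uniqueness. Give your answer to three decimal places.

0.255

h² = 0.14² + 0.10² + 0.77² + 0.35² = 0.0196 + 0.0100 + 0.5929 + 0.1225 = 0.7450
Uniqueness u² = 1 − h² = 1 − 0.7450 = 0.2550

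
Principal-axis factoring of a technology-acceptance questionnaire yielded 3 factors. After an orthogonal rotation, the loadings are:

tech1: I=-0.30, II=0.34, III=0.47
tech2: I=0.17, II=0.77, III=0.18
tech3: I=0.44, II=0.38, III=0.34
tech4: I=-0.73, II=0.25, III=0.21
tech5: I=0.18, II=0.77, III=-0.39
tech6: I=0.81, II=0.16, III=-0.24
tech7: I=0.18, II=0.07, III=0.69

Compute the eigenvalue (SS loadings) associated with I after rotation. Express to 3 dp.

1.566

SS loadings for I = (-0.30)² + 0.17² + 0.44² + (-0.73)² + 0.18² + 0.81² + 0.18² = 0.0900 + 0.0289 + 0.1936 + 0.5329 + 0.0324 + 0.6561 + 0.0324 = 1.5663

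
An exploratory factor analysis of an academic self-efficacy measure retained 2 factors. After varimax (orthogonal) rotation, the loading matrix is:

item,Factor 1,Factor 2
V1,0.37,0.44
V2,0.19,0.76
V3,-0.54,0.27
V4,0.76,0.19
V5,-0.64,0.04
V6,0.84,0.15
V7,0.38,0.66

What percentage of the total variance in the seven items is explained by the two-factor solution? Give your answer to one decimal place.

SS loadings by factor: 2.3018, 1.3399; total = 3.6417.
Total variance with 7 standardized items is 7, so the solution explains 3.6417/7 = 0.5202 = 52.02%.

52.0%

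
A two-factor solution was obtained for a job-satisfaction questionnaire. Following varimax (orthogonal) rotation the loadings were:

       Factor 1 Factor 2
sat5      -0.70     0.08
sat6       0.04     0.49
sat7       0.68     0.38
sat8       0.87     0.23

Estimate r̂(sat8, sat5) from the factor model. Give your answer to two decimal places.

-0.59

r̂ = Σ λ_i·λ_j across factors = (0.87)(-0.70) + (0.23)(0.08)
  = -0.6090 +0.0184 = -0.5906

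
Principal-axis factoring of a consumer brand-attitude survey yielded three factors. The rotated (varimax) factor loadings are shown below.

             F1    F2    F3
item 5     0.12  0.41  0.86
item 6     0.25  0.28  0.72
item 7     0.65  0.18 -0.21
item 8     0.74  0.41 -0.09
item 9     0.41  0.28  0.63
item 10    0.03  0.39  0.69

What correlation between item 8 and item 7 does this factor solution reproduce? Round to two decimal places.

0.57

r̂ = Σ λ_i·λ_j across factors = (0.74)(0.65) + (0.41)(0.18) + (-0.09)(-0.21)
  = +0.4810 +0.0738 +0.0189 = 0.5737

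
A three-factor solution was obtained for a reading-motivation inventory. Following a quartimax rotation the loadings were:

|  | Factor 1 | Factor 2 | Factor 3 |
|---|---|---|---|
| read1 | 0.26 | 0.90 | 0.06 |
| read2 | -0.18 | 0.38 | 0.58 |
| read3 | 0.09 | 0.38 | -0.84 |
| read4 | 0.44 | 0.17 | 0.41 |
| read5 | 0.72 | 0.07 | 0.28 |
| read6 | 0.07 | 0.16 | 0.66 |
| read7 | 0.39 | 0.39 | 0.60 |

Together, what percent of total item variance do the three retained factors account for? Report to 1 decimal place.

62.5%

Communalities: 0.8812, 0.5132, 0.8581, 0.3906, 0.6017, 0.4661, 0.6642; Σh² = 4.3751.
Total variance with 7 standardized items is 7, so the solution explains 4.3751/7 = 0.6250 = 62.50%.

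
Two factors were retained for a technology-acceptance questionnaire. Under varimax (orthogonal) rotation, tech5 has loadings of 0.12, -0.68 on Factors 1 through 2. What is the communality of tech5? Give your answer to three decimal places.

h² = 0.12² + (-0.68)² = 0.0144 + 0.4624 = 0.4768

0.477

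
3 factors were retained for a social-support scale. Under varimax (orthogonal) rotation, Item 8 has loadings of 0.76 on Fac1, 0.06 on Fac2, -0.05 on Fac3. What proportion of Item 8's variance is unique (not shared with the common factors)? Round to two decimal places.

0.42

h² = 0.76² + 0.06² + (-0.05)² = 0.5776 + 0.0036 + 0.0025 = 0.5837
Uniqueness u² = 1 − h² = 1 − 0.5837 = 0.4163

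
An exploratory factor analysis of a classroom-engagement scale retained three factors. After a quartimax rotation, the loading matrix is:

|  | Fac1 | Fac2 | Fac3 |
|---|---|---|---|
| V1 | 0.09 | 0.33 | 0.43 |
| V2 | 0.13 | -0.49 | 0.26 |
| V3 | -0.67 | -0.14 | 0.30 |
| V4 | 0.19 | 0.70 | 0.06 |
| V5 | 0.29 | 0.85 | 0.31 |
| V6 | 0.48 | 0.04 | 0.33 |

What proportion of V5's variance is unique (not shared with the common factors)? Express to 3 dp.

0.097

h² = 0.29² + 0.85² + 0.31² = 0.0841 + 0.7225 + 0.0961 = 0.9027
Uniqueness u² = 1 − h² = 1 − 0.9027 = 0.0973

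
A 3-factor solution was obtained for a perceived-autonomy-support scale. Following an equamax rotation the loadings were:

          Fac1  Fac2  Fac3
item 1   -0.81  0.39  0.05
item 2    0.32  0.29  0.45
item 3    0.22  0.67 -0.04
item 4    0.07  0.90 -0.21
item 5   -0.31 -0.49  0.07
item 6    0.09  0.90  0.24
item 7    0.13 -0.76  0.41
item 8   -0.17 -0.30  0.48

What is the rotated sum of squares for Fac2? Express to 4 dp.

SS loadings for Fac2 = 0.39² + 0.29² + 0.67² + 0.90² + (-0.49)² + 0.90² + (-0.76)² + (-0.30)² = 0.1521 + 0.0841 + 0.4489 + 0.8100 + 0.2401 + 0.8100 + 0.5776 + 0.0900 = 3.2128

3.2128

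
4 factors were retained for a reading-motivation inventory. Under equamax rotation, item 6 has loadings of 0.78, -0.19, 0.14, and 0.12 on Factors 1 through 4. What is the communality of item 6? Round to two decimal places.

h² = 0.78² + (-0.19)² + 0.14² + 0.12² = 0.6084 + 0.0361 + 0.0196 + 0.0144 = 0.6785

0.68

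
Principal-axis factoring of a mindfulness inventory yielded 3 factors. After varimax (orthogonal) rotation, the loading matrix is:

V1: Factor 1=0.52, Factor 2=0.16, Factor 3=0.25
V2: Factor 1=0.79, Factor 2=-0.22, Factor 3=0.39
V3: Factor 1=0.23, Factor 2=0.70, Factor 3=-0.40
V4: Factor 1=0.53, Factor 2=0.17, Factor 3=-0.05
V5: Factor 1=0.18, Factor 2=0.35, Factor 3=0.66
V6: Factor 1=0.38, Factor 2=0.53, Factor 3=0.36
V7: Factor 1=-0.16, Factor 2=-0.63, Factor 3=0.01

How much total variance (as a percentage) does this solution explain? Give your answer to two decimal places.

53.80%

Communalities: 0.3585, 0.8246, 0.7029, 0.3123, 0.5905, 0.5549, 0.4226; Σh² = 3.7663.
Total variance with 7 standardized items is 7, so the solution explains 3.7663/7 = 0.5380 = 53.80%.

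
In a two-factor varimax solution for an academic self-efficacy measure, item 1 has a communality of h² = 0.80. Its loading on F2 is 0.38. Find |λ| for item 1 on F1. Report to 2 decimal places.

Under orthogonal rotation h² = Σλ², so λ_F1² = h² − (0.1444) = 0.80 − 0.1444 = 0.6556.
|λ| = √0.6556 = 0.8097.

0.81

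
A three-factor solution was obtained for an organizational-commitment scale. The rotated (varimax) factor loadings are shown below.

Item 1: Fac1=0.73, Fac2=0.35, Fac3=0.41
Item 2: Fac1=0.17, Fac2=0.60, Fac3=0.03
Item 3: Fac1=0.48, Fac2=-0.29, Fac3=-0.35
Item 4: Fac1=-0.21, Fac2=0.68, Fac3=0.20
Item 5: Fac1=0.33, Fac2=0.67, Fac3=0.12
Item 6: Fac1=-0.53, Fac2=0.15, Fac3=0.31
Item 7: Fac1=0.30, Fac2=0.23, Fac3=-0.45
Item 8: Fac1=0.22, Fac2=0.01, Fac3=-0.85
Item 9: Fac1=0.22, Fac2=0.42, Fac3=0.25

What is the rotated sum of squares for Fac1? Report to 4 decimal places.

1.4129

SS loadings for Fac1 = 0.73² + 0.17² + 0.48² + (-0.21)² + 0.33² + (-0.53)² + 0.30² + 0.22² + 0.22² = 0.5329 + 0.0289 + 0.2304 + 0.0441 + 0.1089 + 0.2809 + 0.0900 + 0.0484 + 0.0484 = 1.4129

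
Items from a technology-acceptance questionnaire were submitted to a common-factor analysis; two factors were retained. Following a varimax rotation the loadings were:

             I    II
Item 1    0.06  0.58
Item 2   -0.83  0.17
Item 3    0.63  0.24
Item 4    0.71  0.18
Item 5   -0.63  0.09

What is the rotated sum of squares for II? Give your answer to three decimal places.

0.463

SS loadings for II = 0.58² + 0.17² + 0.24² + 0.18² + 0.09² = 0.3364 + 0.0289 + 0.0576 + 0.0324 + 0.0081 = 0.4634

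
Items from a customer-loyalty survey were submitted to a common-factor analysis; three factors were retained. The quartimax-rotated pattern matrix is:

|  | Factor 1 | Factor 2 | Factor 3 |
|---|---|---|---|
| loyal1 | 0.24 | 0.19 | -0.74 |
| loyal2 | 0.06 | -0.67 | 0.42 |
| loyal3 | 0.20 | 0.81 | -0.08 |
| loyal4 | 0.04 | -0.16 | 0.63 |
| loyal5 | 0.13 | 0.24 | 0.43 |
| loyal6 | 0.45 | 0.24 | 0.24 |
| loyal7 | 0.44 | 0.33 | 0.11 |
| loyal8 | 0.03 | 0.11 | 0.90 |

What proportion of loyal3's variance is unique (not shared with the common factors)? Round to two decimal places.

h² = 0.20² + 0.81² + (-0.08)² = 0.0400 + 0.6561 + 0.0064 = 0.7025
Uniqueness u² = 1 − h² = 1 − 0.7025 = 0.2975

0.30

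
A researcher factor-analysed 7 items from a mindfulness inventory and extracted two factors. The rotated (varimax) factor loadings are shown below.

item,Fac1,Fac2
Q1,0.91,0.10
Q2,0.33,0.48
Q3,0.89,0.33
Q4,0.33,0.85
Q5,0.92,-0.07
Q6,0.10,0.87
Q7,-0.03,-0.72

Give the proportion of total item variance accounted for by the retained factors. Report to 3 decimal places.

SS loadings by factor: 2.6953, 2.3520; total = 5.0473.
Total variance with 7 standardized items is 7, so the solution explains 5.0473/7 = 0.7210.

0.721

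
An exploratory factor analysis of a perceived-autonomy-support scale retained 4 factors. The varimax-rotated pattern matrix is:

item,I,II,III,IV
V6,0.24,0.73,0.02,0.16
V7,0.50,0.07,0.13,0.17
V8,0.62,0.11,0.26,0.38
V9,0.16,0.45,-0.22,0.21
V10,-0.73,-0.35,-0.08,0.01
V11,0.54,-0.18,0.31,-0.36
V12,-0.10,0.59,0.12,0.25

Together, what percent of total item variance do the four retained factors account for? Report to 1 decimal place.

49.9%

SS loadings by factor: 1.5521, 1.2554, 0.2502, 0.4352; total = 3.4929.
Total variance with 7 standardized items is 7, so the solution explains 3.4929/7 = 0.4990 = 49.90%.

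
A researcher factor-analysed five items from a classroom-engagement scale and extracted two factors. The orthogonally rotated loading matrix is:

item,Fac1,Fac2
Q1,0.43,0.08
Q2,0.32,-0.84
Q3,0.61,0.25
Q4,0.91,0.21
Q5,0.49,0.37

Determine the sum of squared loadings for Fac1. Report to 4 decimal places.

1.7276

SS loadings for Fac1 = 0.43² + 0.32² + 0.61² + 0.91² + 0.49² = 0.1849 + 0.1024 + 0.3721 + 0.8281 + 0.2401 = 1.7276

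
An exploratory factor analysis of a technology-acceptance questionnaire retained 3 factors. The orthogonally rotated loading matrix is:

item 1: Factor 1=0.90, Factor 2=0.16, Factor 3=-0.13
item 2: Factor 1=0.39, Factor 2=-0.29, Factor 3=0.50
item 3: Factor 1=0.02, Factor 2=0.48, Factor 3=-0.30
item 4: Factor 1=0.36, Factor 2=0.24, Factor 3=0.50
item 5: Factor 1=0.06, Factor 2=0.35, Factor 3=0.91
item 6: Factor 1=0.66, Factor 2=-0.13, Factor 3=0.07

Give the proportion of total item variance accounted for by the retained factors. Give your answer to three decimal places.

SS loadings by factor: 1.5313, 0.5371, 1.4399; total = 3.5083.
Total variance with 6 standardized items is 6, so the solution explains 3.5083/6 = 0.5847.

0.585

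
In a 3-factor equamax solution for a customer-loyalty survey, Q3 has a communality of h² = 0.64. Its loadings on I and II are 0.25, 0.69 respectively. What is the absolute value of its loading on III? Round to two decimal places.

Under orthogonal rotation h² = Σλ², so λ_III² = h² − (0.5386) = 0.64 − 0.5386 = 0.1014.
|λ| = √0.1014 = 0.3184.

0.32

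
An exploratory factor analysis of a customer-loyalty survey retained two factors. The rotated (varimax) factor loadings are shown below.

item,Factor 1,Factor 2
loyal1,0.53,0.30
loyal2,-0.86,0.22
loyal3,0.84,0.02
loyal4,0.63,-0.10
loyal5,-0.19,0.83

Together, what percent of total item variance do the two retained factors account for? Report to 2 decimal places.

59.94%

SS loadings by factor: 2.1591, 0.8377; total = 2.9968.
Total variance with 5 standardized items is 5, so the solution explains 2.9968/5 = 0.5994 = 59.94%.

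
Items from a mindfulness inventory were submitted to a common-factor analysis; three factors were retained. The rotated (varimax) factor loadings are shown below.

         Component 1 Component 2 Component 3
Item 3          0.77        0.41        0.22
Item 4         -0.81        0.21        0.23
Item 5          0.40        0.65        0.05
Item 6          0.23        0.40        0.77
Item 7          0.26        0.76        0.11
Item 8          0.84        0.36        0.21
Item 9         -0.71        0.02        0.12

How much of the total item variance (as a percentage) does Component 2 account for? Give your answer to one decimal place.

21.5%

SS loadings for Component 2 = 0.41² + 0.21² + 0.65² + 0.40² + 0.76² + 0.36² + 0.02² = 1.5023
With 7 standardized items, total variance = 7. Proportion = 1.5023/7 = 0.2146 → 21.46%.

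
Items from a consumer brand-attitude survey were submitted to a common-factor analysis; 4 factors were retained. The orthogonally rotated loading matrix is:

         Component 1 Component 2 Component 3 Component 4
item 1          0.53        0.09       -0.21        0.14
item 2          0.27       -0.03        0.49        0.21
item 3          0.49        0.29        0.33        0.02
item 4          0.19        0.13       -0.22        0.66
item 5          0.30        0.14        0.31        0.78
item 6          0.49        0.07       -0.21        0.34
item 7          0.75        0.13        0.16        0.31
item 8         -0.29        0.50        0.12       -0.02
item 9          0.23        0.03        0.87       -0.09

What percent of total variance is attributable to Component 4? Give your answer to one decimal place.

SS loadings for Component 4 = 0.14² + 0.21² + 0.02² + 0.66² + 0.78² + 0.34² + 0.31² + (-0.02)² + (-0.09)² = 1.3283
With 9 standardized items, total variance = 9. Proportion = 1.3283/9 = 0.1476 → 14.76%.

14.8%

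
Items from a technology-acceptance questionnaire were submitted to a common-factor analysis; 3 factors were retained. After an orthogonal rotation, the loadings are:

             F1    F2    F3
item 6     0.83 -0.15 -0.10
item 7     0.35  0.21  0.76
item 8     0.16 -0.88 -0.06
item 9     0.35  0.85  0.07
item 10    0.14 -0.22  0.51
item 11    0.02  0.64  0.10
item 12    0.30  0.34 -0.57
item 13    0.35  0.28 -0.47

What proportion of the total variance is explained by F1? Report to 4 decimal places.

0.1490

SS loadings for F1 = 0.83² + 0.35² + 0.16² + 0.35² + 0.14² + 0.02² + 0.30² + 0.35² = 1.1920
Proportion of variance = 1.1920 / 8 = 0.1490.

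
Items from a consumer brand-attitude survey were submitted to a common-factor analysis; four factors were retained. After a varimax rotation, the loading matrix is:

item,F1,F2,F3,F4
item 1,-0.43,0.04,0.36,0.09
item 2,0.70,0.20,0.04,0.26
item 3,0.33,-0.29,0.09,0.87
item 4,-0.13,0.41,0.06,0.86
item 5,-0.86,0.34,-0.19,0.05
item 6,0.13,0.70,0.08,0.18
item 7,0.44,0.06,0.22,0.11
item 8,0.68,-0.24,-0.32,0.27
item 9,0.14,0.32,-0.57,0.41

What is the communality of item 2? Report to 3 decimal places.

0.599

h² = 0.70² + 0.20² + 0.04² + 0.26² = 0.4900 + 0.0400 + 0.0016 + 0.0676 = 0.5992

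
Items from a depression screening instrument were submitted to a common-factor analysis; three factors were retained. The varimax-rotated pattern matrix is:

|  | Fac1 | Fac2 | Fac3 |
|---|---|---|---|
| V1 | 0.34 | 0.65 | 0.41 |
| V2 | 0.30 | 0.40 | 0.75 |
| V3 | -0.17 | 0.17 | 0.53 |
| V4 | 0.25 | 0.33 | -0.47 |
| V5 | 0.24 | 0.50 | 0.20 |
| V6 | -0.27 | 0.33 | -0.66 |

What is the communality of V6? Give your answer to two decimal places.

0.62

h² = (-0.27)² + 0.33² + (-0.66)² = 0.0729 + 0.1089 + 0.4356 = 0.6174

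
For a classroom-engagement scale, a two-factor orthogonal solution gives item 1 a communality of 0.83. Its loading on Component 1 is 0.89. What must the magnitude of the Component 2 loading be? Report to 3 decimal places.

0.195

Under orthogonal rotation h² = Σλ², so λ_Component 2² = h² − (0.7921) = 0.83 − 0.7921 = 0.0379.
|λ| = √0.0379 = 0.1947.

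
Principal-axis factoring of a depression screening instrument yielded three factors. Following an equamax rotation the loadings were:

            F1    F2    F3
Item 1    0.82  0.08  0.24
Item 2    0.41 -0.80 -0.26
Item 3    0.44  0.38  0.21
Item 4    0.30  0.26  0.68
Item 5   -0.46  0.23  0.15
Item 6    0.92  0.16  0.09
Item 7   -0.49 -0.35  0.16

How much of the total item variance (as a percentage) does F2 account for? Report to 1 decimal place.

15.1%

SS loadings for F2 = 0.08² + (-0.80)² + 0.38² + 0.26² + 0.23² + 0.16² + (-0.35)² = 1.0594
With 7 standardized items, total variance = 7. Proportion = 1.0594/7 = 0.1513 → 15.13%.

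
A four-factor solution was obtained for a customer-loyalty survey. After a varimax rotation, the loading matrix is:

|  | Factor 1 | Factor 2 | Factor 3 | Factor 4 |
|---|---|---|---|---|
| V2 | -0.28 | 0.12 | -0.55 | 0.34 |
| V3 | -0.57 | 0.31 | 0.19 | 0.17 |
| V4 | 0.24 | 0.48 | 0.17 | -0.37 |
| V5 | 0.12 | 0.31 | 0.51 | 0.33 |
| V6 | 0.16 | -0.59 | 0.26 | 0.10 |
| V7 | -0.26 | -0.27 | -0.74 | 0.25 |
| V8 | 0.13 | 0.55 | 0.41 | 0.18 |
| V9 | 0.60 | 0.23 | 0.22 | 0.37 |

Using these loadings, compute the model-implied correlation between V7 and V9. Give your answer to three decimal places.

r̂ = Σ λ_i·λ_j across factors = (-0.26)(0.60) + (-0.27)(0.23) + (-0.74)(0.22) + (0.25)(0.37)
  = -0.1560 -0.0621 -0.1628 +0.0925 = -0.2884

-0.288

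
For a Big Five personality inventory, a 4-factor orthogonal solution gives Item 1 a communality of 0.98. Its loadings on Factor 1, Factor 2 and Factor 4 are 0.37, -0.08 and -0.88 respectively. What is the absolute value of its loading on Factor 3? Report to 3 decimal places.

0.250

Under orthogonal rotation h² = Σλ², so λ_Factor 3² = h² − (0.9177) = 0.98 − 0.9177 = 0.0623.
|λ| = √0.0623 = 0.2496.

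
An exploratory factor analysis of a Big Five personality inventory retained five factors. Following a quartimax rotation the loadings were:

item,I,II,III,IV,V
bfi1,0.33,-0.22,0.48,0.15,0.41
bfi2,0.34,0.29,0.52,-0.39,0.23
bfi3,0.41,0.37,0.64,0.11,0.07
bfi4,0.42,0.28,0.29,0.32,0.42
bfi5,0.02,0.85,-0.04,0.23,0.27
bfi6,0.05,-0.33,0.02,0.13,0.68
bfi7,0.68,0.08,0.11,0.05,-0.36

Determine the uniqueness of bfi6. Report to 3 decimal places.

h² = 0.05² + (-0.33)² + 0.02² + 0.13² + 0.68² = 0.0025 + 0.1089 + 0.0004 + 0.0169 + 0.4624 = 0.5911
Uniqueness u² = 1 − h² = 1 − 0.5911 = 0.4089

0.409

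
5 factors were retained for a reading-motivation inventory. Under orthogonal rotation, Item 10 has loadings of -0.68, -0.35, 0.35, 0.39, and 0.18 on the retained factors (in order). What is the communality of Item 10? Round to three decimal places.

0.892

h² = (-0.68)² + (-0.35)² + 0.35² + 0.39² + 0.18² = 0.4624 + 0.1225 + 0.1225 + 0.1521 + 0.0324 = 0.8919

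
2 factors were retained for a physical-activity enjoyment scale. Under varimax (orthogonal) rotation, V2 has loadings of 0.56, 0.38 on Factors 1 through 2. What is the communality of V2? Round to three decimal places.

0.458

h² = 0.56² + 0.38² = 0.3136 + 0.1444 = 0.4580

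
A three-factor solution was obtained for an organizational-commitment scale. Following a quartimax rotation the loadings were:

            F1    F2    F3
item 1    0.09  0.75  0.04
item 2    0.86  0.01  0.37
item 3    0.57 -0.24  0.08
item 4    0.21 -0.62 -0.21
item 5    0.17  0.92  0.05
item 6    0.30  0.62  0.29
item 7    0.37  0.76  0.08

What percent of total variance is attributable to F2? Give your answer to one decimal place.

40.2%

SS loadings for F2 = 0.75² + 0.01² + (-0.24)² + (-0.62)² + 0.92² + 0.62² + 0.76² = 2.8130
With 7 standardized items, total variance = 7. Proportion = 2.8130/7 = 0.4019 → 40.19%.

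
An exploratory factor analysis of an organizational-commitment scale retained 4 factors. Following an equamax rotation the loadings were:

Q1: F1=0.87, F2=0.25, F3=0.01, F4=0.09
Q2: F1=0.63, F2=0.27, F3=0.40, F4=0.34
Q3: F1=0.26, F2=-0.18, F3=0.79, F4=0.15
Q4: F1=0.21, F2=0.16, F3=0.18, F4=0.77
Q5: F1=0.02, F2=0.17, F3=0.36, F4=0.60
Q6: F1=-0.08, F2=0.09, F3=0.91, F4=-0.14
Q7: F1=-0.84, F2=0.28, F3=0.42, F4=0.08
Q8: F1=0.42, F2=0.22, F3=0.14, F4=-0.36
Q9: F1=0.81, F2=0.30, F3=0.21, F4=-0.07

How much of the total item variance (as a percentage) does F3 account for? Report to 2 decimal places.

SS loadings for F3 = 0.01² + 0.40² + 0.79² + 0.18² + 0.36² + 0.91² + 0.42² + 0.14² + 0.21² = 2.0144
With 9 standardized items, total variance = 9. Proportion = 2.0144/9 = 0.2238 → 22.38%.

22.38%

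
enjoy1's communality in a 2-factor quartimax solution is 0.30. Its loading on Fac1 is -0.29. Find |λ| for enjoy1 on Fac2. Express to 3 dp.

Under orthogonal rotation h² = Σλ², so λ_Fac2² = h² − (0.0841) = 0.30 − 0.0841 = 0.2159.
|λ| = √0.2159 = 0.4647.

0.465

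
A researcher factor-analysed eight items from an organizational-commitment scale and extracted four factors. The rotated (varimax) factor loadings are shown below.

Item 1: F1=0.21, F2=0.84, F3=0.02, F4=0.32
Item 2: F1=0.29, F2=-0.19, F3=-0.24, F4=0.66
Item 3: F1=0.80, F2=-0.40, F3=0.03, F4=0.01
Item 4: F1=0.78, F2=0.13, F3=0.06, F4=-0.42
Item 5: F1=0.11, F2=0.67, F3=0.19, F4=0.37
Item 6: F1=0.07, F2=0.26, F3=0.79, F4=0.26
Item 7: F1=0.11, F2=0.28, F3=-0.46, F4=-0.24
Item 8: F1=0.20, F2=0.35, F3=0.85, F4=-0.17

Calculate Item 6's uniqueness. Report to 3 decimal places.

0.236

h² = 0.07² + 0.26² + 0.79² + 0.26² = 0.0049 + 0.0676 + 0.6241 + 0.0676 = 0.7642
Uniqueness u² = 1 − h² = 1 − 0.7642 = 0.2358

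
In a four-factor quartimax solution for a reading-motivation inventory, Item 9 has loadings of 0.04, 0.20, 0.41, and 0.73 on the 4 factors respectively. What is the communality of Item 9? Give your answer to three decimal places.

0.743

h² = 0.04² + 0.20² + 0.41² + 0.73² = 0.0016 + 0.0400 + 0.1681 + 0.5329 = 0.7426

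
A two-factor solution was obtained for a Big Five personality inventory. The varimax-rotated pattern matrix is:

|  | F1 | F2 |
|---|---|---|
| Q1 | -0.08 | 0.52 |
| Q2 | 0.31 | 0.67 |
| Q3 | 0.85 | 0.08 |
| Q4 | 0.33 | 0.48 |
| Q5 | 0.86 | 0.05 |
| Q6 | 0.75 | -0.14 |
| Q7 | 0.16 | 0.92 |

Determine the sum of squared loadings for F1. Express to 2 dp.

2.26

SS loadings for F1 = (-0.08)² + 0.31² + 0.85² + 0.33² + 0.86² + 0.75² + 0.16² = 0.0064 + 0.0961 + 0.7225 + 0.1089 + 0.7396 + 0.5625 + 0.0256 = 2.2616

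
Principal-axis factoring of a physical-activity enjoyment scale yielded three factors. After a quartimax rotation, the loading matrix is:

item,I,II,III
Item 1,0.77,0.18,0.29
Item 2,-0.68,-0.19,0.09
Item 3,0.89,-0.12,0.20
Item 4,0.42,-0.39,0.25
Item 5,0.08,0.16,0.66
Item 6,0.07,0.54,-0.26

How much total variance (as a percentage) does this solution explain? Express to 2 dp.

Communalities: 0.7094, 0.5066, 0.8465, 0.3910, 0.4676, 0.3641; Σh² = 3.2852.
Total variance with 6 standardized items is 6, so the solution explains 3.2852/6 = 0.5475 = 54.75%.

54.75%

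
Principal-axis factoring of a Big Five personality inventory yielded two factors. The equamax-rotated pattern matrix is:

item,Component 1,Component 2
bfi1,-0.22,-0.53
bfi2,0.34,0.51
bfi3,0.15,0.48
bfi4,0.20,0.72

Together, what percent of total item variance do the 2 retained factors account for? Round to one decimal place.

Communalities: 0.3293, 0.3757, 0.2529, 0.5584; Σh² = 1.5163.
Total variance with 4 standardized items is 4, so the solution explains 1.5163/4 = 0.3791 = 37.91%.

37.9%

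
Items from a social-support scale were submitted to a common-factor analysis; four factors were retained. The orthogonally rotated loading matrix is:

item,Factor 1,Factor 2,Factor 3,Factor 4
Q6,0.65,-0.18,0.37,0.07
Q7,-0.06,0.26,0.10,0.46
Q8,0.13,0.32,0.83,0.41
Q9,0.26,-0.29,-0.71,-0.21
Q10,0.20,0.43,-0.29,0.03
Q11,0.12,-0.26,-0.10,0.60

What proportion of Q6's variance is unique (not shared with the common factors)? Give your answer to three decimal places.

0.403

h² = 0.65² + (-0.18)² + 0.37² + 0.07² = 0.4225 + 0.0324 + 0.1369 + 0.0049 = 0.5967
Uniqueness u² = 1 − h² = 1 − 0.5967 = 0.4033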